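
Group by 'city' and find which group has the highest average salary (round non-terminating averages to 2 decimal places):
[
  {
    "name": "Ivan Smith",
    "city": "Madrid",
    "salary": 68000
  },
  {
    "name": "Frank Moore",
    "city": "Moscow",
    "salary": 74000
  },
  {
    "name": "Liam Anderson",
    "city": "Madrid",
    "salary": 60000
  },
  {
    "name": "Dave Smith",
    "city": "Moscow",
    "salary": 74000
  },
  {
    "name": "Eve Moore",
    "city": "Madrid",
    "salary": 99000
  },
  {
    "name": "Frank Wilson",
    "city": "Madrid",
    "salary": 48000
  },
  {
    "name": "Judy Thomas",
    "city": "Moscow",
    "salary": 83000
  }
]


Group by: city

Groups:
  Madrid: 4 people, avg salary = 275000/4 = $68750
  Moscow: 3 people, avg salary = 231000/3 = $77000

Highest average salary: Moscow ($77000)

Moscow ($77000)


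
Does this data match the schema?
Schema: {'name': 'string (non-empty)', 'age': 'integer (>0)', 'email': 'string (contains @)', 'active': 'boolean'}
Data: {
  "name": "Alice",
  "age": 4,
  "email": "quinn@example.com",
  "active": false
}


Validating each field against schema:
  name: OK (non-empty string)
  age: OK (positive integer)
  email: OK (string with @)
  active: OK (boolean)

Result: VALID

VALID


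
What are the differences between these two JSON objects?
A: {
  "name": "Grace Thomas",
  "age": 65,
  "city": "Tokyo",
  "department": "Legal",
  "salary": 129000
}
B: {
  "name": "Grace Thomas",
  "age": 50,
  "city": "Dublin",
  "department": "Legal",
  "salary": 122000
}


Comparing each field (in key order):
  name: same
  age: DIFFERENT
  city: DIFFERENT
  department: same
  salary: DIFFERENT
Differences:
  age: 65 -> 50
  city: Tokyo -> Dublin
  salary: 129000 -> 122000

3 field(s) changed

3 changes: age, city, salary


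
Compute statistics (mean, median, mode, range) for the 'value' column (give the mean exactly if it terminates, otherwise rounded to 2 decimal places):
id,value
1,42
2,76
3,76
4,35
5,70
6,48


Data: [42, 76, 76, 35, 70, 48]
Count: 6
Sum: 347
Mean: 347/6 ≈ 57.83 (rounded to 2 decimal places)
Sorted: [35, 42, 48, 70, 76, 76]
Median: 59.0
Mode: 76 (2 times)
Range: 76 - 35 = 41
Min: 35, Max: 76

mean≈57.83, median=59.0, mode=76, range=41


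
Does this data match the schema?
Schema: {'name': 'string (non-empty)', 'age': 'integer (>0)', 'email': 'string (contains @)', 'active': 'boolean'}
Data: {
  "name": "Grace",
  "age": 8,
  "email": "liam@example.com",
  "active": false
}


Validating each field against schema:
  name: OK (non-empty string)
  age: OK (positive integer)
  email: OK (string with @)
  active: OK (boolean)

Result: VALID

VALID


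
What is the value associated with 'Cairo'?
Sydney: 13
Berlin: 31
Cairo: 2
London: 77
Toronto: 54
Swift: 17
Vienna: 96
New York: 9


Looking up key 'Cairo'
Value: 2

2


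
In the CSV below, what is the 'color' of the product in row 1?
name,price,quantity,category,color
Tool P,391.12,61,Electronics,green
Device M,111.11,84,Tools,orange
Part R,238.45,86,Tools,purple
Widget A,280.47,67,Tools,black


Query: Row 1 ('Tool P'), column 'color'
Value: green

green


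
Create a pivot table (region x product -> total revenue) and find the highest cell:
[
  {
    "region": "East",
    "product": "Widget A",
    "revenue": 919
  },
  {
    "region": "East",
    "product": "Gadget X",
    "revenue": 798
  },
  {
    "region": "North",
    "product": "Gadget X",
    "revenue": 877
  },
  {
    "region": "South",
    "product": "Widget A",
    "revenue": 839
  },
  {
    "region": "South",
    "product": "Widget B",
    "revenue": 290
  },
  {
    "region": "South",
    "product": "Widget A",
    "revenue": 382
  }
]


Pivot: region (rows) x product (columns) -> total revenue

     Gadget X      Widget A      Widget B    
East           798           919             0  
North          877             0             0  
South            0          1221           290  

Highest: South / Widget A = $1221

South / Widget A = $1221


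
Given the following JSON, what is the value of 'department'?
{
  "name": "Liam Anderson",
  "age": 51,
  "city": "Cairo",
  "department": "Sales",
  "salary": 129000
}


Looking up field 'department'
Value: Sales

Sales


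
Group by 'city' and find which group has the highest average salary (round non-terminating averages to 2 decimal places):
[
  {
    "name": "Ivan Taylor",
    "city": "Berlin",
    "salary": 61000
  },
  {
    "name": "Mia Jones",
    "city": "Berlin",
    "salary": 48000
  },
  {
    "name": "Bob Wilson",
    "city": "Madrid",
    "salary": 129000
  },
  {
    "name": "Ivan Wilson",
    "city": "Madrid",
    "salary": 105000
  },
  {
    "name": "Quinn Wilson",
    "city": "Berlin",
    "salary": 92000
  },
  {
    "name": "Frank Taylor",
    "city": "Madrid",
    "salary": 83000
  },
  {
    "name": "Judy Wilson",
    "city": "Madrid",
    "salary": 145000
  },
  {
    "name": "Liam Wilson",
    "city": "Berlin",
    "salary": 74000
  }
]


Group by: city

Groups:
  Berlin: 4 people, avg salary = 275000/4 = $68750
  Madrid: 4 people, avg salary = 462000/4 = $115500

Highest average salary: Madrid ($115500)

Madrid ($115500)


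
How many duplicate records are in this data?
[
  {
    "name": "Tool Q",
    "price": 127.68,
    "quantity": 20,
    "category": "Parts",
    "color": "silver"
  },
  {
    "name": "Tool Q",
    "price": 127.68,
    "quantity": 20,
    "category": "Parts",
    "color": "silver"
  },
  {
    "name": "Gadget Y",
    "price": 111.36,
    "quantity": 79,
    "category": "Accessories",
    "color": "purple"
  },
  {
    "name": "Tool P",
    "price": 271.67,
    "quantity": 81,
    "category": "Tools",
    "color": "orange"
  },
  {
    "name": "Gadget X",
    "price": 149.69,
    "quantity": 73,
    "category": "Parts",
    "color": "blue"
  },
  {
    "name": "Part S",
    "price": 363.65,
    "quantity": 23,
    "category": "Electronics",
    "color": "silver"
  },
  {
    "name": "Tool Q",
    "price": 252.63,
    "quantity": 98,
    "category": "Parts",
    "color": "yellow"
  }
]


Checking 7 records for duplicates:

  Row 1: Tool Q ($127.68, qty 20)
  Row 2: Tool Q ($127.68, qty 20) <-- DUPLICATE
  Row 3: Gadget Y ($111.36, qty 79)
  Row 4: Tool P ($271.67, qty 81)
  Row 5: Gadget X ($149.69, qty 73)
  Row 6: Part S ($363.65, qty 23)
  Row 7: Tool Q ($252.63, qty 98)

Duplicates found: 1
Unique records: 6

1 duplicates, 6 unique


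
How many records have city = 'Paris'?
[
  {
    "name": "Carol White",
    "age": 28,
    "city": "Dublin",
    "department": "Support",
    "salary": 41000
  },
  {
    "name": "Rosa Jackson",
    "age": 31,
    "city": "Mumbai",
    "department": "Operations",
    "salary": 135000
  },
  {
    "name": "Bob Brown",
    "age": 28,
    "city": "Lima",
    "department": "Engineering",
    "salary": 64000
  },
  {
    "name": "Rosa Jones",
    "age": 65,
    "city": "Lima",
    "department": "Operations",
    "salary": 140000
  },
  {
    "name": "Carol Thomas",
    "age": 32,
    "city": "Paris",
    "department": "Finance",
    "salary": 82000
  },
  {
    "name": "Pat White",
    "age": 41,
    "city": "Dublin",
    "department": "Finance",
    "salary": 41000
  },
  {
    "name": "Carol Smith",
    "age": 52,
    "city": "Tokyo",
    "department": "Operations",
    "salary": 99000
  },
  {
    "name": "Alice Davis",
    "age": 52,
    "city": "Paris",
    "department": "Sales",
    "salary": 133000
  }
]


Data: 8 records
Condition: city = 'Paris'

Checking each record:
  Carol White: Dublin
  Rosa Jackson: Mumbai
  Bob Brown: Lima
  Rosa Jones: Lima
  Carol Thomas: Paris MATCH
  Pat White: Dublin
  Carol Smith: Tokyo
  Alice Davis: Paris MATCH

Count: 2

2


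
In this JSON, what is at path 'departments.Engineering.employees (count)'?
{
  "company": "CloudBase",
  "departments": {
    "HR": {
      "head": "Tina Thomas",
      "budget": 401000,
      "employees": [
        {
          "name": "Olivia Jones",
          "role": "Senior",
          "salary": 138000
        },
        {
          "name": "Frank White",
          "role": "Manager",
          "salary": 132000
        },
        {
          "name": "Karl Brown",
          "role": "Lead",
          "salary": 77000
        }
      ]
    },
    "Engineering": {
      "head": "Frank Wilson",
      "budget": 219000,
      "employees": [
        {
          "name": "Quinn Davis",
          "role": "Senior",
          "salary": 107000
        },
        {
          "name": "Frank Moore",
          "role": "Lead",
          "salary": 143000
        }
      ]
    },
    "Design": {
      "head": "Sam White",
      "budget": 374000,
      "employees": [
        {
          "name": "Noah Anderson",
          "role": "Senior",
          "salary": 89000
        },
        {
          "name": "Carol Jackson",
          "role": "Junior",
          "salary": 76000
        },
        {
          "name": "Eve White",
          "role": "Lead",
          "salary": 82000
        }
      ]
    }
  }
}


Path: departments.Engineering.employees (count)

Navigate:
  -> departments
  -> Engineering
  -> employees (array, length 2)

2


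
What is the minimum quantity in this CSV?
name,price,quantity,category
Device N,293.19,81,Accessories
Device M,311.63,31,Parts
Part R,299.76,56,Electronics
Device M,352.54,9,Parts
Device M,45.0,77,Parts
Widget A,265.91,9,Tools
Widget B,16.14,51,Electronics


Computing minimum quantity:
Values: [81, 31, 56, 9, 77, 9, 51]
Min = 9

9


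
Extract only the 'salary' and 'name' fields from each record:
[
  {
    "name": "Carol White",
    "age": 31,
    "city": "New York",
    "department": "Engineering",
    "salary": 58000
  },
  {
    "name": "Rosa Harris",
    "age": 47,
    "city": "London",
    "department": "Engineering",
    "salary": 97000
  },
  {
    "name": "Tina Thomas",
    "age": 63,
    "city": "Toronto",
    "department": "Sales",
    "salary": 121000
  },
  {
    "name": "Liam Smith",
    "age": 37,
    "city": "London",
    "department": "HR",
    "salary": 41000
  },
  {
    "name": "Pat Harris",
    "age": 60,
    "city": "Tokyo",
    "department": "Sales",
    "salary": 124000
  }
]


Original: 5 records with fields: name, age, city, department, salary
Keep: ['salary', 'name']
Drop: ['age', 'city', 'department']
Result: 5 records, 2 fields each

[
  {
    "salary": 58000,
    "name": "Carol White"
  },
  {
    "salary": 97000,
    "name": "Rosa Harris"
  },
  {
    "salary": 121000,
    "name": "Tina Thomas"
  },
  {
    "salary": 41000,
    "name": "Liam Smith"
  },
  {
    "salary": 124000,
    "name": "Pat Harris"
  }
]


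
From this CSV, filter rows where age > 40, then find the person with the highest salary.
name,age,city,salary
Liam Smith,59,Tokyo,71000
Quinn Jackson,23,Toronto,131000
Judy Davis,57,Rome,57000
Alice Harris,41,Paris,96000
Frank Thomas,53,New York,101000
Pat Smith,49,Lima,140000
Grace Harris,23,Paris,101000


Filter: age > 40
Sort by: salary (descending)

Filtered records (5):
  Pat Smith, age 49, salary $140000
  Frank Thomas, age 53, salary $101000
  Alice Harris, age 41, salary $96000
  Liam Smith, age 59, salary $71000
  Judy Davis, age 57, salary $57000

Highest salary: Pat Smith ($140000)

Pat Smith


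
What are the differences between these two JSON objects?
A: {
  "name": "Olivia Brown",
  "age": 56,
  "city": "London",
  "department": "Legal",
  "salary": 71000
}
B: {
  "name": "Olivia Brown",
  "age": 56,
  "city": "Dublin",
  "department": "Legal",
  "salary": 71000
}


Comparing each field (in key order):
  name: same
  age: same
  city: DIFFERENT
  department: same
  salary: same
Differences:
  city: London -> Dublin

1 field(s) changed

1 change: city


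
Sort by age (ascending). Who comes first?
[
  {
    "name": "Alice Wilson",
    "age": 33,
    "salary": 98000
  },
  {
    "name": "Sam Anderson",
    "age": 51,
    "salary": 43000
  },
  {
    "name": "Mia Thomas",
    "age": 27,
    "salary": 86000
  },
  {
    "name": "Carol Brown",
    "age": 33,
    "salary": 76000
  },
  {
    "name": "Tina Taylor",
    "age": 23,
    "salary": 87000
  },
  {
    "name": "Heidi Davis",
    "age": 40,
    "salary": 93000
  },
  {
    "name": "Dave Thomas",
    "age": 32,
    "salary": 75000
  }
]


Sort by: age (ascending)

Sorted order:
  1. Tina Taylor (age = 23)
  2. Mia Thomas (age = 27)
  3. Dave Thomas (age = 32)
  4. Alice Wilson (age = 33)
  5. Carol Brown (age = 33)
  6. Heidi Davis (age = 40)
  7. Sam Anderson (age = 51)

First: Tina Taylor

Tina Taylor


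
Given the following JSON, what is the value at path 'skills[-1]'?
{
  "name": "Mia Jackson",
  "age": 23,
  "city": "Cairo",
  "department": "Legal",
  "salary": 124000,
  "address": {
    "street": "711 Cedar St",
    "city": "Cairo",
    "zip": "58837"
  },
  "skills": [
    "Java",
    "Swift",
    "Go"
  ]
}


Query: skills[-1]
Path: skills -> last element
Value: Go

Go


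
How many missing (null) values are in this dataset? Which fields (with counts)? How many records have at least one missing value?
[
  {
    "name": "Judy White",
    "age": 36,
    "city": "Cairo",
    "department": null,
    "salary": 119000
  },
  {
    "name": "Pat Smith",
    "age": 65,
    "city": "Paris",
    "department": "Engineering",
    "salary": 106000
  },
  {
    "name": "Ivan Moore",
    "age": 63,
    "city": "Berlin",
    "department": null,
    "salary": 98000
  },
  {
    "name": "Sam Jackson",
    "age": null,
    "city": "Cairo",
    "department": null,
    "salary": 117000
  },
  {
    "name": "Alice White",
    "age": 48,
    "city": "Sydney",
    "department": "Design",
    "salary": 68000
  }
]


Checking for missing (null) values in 5 records:

  Judy White: department
  Pat Smith: complete
  Ivan Moore: department
  Sam Jackson: age, department
  Alice White: complete

Per field:
  name: 0 missing
  age: 1 missing
  city: 0 missing
  department: 3 missing
  salary: 0 missing

Total missing values: 4
Records with any missing: 3

4 missing values (age: 1, department: 3); 3 incomplete records


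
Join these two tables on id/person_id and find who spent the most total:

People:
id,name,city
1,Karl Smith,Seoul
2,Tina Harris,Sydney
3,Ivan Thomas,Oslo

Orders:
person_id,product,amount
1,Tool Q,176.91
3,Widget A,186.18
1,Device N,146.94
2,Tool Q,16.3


Join on: people.id = orders.person_id

Joined rows:
  Karl Smith (Seoul) bought Tool Q for $176.91
  Ivan Thomas (Oslo) bought Widget A for $186.18
  Karl Smith (Seoul) bought Device N for $146.94
  Tina Harris (Sydney) bought Tool Q for $16.3

Total per person:
  Karl Smith: $323.85
  Ivan Thomas: $186.18
  Tina Harris: $16.30

Top spender: Karl Smith ($323.85)

Karl Smith ($323.85)


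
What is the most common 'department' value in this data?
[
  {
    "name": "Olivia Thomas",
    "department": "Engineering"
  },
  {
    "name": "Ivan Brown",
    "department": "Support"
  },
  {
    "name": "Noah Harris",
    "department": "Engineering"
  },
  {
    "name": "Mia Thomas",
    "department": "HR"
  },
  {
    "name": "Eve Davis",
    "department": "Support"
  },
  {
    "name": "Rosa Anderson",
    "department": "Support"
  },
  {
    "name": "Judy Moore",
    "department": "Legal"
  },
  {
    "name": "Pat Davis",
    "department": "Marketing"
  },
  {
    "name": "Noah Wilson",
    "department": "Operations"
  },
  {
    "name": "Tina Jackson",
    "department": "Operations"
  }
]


Counting 'department' values across 10 records:

  Support: 3 ###
  Engineering: 2 ##
  Operations: 2 ##
  HR: 1 #
  Legal: 1 #
  Marketing: 1 #

Most common: Support (3 times)

Support (3 times)


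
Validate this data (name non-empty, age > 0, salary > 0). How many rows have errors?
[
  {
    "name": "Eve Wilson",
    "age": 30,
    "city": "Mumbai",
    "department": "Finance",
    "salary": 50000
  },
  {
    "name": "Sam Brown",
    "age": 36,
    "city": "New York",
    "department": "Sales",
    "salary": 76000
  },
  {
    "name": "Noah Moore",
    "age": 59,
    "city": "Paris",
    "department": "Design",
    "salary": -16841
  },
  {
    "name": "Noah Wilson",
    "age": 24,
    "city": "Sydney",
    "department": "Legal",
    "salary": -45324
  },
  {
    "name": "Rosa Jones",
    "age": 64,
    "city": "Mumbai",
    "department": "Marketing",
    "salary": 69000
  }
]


Validating 5 records:
Rules: name non-empty, age > 0, salary > 0

  Row 1 (Eve Wilson): OK
  Row 2 (Sam Brown): OK
  Row 3 (Noah Moore): negative salary: -16841
  Row 4 (Noah Wilson): negative salary: -45324
  Row 5 (Rosa Jones): OK

Total errors: 2

2 errors


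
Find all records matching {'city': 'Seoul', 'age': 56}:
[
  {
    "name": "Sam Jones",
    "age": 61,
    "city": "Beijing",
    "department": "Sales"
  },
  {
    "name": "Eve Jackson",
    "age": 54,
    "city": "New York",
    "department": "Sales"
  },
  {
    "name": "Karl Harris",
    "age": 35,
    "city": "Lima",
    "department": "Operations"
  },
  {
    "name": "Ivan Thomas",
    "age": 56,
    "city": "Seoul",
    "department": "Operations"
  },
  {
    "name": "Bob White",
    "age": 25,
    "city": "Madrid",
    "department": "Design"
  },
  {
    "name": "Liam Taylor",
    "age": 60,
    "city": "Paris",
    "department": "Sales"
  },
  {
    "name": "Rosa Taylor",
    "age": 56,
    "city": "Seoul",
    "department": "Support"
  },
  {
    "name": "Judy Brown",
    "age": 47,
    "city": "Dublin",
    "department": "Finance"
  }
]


Search criteria: {'city': 'Seoul', 'age': 56}

Checking 8 records:
  Sam Jones: {city: Beijing, age: 61}
  Eve Jackson: {city: New York, age: 54}
  Karl Harris: {city: Lima, age: 35}
  Ivan Thomas: {city: Seoul, age: 56} <-- MATCH
  Bob White: {city: Madrid, age: 25}
  Liam Taylor: {city: Paris, age: 60}
  Rosa Taylor: {city: Seoul, age: 56} <-- MATCH
  Judy Brown: {city: Dublin, age: 47}

Matches: ["Ivan Thomas", "Rosa Taylor"]

["Ivan Thomas", "Rosa Taylor"]


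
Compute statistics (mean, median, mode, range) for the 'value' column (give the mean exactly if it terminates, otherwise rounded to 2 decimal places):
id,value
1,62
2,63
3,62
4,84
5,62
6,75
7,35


Data: [62, 63, 62, 84, 62, 75, 35]
Count: 7
Sum: 443
Mean: 443/7 ≈ 63.29 (rounded to 2 decimal places)
Sorted: [35, 62, 62, 62, 63, 75, 84]
Median: 62.0
Mode: 62 (3 times)
Range: 84 - 35 = 49
Min: 35, Max: 84

mean≈63.29, median=62.0, mode=62, range=49


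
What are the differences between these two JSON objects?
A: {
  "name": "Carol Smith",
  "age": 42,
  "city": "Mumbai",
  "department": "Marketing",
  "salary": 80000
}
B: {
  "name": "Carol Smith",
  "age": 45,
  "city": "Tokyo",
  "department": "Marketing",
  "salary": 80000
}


Comparing each field (in key order):
  name: same
  age: DIFFERENT
  city: DIFFERENT
  department: same
  salary: same
Differences:
  age: 42 -> 45
  city: Mumbai -> Tokyo

2 field(s) changed

2 changes: age, city


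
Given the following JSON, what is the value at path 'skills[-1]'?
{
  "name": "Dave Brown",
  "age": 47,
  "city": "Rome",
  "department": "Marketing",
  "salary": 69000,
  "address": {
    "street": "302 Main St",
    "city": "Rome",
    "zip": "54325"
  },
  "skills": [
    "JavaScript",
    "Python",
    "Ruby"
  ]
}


Query: skills[-1]
Path: skills -> last element
Value: Ruby

Ruby


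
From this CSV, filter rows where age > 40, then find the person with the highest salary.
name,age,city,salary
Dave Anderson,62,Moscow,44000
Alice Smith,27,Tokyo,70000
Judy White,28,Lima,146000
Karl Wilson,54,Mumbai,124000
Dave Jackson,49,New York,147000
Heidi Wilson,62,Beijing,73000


Filter: age > 40
Sort by: salary (descending)

Filtered records (4):
  Dave Jackson, age 49, salary $147000
  Karl Wilson, age 54, salary $124000
  Heidi Wilson, age 62, salary $73000
  Dave Anderson, age 62, salary $44000

Highest salary: Dave Jackson ($147000)

Dave Jackson


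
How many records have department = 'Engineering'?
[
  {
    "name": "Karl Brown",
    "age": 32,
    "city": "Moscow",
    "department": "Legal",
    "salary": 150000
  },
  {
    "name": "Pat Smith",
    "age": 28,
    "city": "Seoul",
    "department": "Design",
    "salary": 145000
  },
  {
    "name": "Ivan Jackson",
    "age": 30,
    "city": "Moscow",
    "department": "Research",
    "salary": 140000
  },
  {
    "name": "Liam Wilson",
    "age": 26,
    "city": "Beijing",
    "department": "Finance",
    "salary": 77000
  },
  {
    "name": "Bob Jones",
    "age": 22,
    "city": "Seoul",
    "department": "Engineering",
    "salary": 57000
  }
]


Data: 5 records
Condition: department = 'Engineering'

Checking each record:
  Karl Brown: Legal
  Pat Smith: Design
  Ivan Jackson: Research
  Liam Wilson: Finance
  Bob Jones: Engineering MATCH

Count: 1

1


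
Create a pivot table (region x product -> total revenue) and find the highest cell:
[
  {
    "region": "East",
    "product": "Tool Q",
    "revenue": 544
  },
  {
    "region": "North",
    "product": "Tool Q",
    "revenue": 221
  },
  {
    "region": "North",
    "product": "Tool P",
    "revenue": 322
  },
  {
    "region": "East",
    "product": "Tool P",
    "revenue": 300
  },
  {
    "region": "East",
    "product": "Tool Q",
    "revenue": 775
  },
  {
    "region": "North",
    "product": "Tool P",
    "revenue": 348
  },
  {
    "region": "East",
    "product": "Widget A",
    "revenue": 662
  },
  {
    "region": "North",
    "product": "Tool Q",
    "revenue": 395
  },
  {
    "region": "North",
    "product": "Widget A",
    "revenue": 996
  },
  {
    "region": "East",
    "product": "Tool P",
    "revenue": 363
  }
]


Pivot: region (rows) x product (columns) -> total revenue

     Tool P        Tool Q        Widget A    
East           663          1319           662  
North          670           616           996  

Highest: East / Tool Q = $1319

East / Tool Q = $1319


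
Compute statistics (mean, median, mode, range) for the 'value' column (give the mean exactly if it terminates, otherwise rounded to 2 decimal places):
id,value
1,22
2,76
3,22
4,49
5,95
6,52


Data: [22, 76, 22, 49, 95, 52]
Count: 6
Sum: 316
Mean: 316/6 ≈ 52.67 (rounded to 2 decimal places)
Sorted: [22, 22, 49, 52, 76, 95]
Median: 50.5
Mode: 22 (2 times)
Range: 95 - 22 = 73
Min: 22, Max: 95

mean≈52.67, median=50.5, mode=22, range=73


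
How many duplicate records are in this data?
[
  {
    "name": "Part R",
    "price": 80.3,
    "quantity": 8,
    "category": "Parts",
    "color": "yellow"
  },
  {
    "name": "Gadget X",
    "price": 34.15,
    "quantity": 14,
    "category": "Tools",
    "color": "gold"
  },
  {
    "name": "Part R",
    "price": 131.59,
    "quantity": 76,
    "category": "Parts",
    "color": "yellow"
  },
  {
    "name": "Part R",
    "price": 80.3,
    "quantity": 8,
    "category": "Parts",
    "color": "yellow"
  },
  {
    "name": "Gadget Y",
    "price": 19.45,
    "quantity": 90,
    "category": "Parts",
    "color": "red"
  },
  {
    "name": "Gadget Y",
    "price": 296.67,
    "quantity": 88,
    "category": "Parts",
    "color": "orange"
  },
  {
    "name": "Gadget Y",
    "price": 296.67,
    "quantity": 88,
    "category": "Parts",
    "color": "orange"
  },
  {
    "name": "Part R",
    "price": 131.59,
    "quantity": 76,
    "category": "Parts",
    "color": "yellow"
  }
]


Checking 8 records for duplicates:

  Row 1: Part R ($80.3, qty 8)
  Row 2: Gadget X ($34.15, qty 14)
  Row 3: Part R ($131.59, qty 76)
  Row 4: Part R ($80.3, qty 8) <-- DUPLICATE
  Row 5: Gadget Y ($19.45, qty 90)
  Row 6: Gadget Y ($296.67, qty 88)
  Row 7: Gadget Y ($296.67, qty 88) <-- DUPLICATE
  Row 8: Part R ($131.59, qty 76) <-- DUPLICATE

Duplicates found: 3
Unique records: 5

3 duplicates, 5 unique


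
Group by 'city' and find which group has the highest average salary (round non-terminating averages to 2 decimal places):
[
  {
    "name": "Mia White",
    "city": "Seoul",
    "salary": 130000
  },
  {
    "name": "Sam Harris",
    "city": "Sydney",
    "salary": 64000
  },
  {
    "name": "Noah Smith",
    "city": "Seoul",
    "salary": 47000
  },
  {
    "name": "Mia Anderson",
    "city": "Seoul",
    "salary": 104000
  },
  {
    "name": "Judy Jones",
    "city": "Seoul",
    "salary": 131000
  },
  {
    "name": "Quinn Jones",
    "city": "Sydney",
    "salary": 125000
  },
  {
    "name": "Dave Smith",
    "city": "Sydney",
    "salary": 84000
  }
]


Group by: city

Groups:
  Seoul: 4 people, avg salary = 412000/4 = $103000
  Sydney: 3 people, avg salary = 273000/3 = $91000

Highest average salary: Seoul ($103000)

Seoul ($103000)


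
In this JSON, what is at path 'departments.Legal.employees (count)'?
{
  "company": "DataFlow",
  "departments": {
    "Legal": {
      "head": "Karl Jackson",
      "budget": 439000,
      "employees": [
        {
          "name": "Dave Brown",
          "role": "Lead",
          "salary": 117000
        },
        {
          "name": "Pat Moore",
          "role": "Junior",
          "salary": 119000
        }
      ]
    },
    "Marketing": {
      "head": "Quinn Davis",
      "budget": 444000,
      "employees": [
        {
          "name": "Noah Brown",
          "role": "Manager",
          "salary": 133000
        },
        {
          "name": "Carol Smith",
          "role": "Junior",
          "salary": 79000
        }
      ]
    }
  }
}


Path: departments.Legal.employees (count)

Navigate:
  -> departments
  -> Legal
  -> employees (array, length 2)

2


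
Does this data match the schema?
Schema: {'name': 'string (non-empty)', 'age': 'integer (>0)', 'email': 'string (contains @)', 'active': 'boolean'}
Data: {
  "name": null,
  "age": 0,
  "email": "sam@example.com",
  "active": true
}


Validating each field against schema:
  name: FAIL (null is not a string)
  age: FAIL (0 is not > 0)
  email: OK (string with @)
  active: OK (boolean)

Result: INVALID (2 errors: name, age)

INVALID (2 errors: name, age)


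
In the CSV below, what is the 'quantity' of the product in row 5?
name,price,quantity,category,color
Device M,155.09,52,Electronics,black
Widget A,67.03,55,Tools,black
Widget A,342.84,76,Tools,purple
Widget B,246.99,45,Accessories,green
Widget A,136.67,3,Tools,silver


Query: Row 5 ('Widget A'), column 'quantity'
Value: 3

3


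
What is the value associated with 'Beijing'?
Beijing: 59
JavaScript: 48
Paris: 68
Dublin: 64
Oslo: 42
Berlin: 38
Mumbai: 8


Looking up key 'Beijing'
Value: 59

59


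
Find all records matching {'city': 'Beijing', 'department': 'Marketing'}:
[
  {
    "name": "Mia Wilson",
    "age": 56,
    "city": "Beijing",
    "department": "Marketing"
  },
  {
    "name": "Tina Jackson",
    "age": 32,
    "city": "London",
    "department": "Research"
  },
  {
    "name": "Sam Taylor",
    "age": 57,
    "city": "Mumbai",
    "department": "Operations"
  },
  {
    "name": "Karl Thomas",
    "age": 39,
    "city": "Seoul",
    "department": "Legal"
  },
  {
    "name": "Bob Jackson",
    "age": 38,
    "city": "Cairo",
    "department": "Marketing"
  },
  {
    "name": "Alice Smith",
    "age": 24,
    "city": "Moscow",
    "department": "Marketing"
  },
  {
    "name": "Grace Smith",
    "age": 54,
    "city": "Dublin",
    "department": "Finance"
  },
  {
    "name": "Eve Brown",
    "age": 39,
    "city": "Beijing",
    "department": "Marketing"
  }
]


Search criteria: {'city': 'Beijing', 'department': 'Marketing'}

Checking 8 records:
  Mia Wilson: {city: Beijing, department: Marketing} <-- MATCH
  Tina Jackson: {city: London, department: Research}
  Sam Taylor: {city: Mumbai, department: Operations}
  Karl Thomas: {city: Seoul, department: Legal}
  Bob Jackson: {city: Cairo, department: Marketing}
  Alice Smith: {city: Moscow, department: Marketing}
  Grace Smith: {city: Dublin, department: Finance}
  Eve Brown: {city: Beijing, department: Marketing} <-- MATCH

Matches: ["Mia Wilson", "Eve Brown"]

["Mia Wilson", "Eve Brown"]


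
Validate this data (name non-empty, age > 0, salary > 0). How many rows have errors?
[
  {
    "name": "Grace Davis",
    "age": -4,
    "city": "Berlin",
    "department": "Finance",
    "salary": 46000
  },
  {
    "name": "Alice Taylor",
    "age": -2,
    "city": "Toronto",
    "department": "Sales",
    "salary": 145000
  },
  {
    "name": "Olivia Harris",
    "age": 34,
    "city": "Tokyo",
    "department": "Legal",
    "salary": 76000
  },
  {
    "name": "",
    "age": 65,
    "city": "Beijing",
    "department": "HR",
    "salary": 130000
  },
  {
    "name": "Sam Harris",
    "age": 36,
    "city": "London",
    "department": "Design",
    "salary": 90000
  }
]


Validating 5 records:
Rules: name non-empty, age > 0, salary > 0

  Row 1 (Grace Davis): negative age: -4
  Row 2 (Alice Taylor): negative age: -2
  Row 3 (Olivia Harris): OK
  Row 4 (???): empty name
  Row 5 (Sam Harris): OK

Total errors: 3

3 errors


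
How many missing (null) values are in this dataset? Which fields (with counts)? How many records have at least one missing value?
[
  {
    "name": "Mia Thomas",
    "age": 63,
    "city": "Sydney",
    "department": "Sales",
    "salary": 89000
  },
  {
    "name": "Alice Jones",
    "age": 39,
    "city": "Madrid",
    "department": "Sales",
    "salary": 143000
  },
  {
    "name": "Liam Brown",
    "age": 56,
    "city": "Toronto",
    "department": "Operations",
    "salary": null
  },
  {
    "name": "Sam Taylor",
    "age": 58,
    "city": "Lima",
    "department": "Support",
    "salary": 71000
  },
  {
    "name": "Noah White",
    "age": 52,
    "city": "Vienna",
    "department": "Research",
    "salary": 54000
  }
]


Checking for missing (null) values in 5 records:

  Mia Thomas: complete
  Alice Jones: complete
  Liam Brown: salary
  Sam Taylor: complete
  Noah White: complete

Per field:
  name: 0 missing
  age: 0 missing
  city: 0 missing
  department: 0 missing
  salary: 1 missing

Total missing values: 1
Records with any missing: 1

1 missing values (salary: 1); 1 incomplete records


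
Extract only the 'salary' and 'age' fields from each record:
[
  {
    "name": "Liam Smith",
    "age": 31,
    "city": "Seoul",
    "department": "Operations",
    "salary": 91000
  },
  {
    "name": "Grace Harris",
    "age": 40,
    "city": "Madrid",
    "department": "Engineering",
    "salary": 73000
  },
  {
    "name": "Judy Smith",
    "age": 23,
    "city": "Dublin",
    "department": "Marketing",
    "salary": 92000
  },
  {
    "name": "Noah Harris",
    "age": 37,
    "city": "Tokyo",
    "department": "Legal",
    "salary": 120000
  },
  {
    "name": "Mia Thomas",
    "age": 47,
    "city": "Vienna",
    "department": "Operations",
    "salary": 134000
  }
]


Original: 5 records with fields: name, age, city, department, salary
Keep: ['salary', 'age']
Drop: ['name', 'city', 'department']
Result: 5 records, 2 fields each

[
  {
    "salary": 91000,
    "age": 31
  },
  {
    "salary": 73000,
    "age": 40
  },
  {
    "salary": 92000,
    "age": 23
  },
  {
    "salary": 120000,
    "age": 37
  },
  {
    "salary": 134000,
    "age": 47
  }
]


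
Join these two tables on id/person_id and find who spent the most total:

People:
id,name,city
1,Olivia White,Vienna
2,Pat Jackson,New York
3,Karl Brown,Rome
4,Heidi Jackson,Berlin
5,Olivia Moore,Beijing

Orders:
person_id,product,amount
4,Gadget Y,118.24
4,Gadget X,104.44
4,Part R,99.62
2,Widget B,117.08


Join on: people.id = orders.person_id

Joined rows:
  Heidi Jackson (Berlin) bought Gadget Y for $118.24
  Heidi Jackson (Berlin) bought Gadget X for $104.44
  Heidi Jackson (Berlin) bought Part R for $99.62
  Pat Jackson (New York) bought Widget B for $117.08

Total per person:
  Heidi Jackson: $322.30
  Pat Jackson: $117.08

Top spender: Heidi Jackson ($322.30)

Heidi Jackson ($322.30)


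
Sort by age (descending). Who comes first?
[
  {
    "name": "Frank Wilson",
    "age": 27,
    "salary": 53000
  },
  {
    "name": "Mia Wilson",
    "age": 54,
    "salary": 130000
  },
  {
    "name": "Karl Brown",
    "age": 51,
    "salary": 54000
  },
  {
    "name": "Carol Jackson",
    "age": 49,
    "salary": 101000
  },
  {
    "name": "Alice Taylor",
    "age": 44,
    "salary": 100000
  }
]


Sort by: age (descending)

Sorted order:
  1. Mia Wilson (age = 54)
  2. Karl Brown (age = 51)
  3. Carol Jackson (age = 49)
  4. Alice Taylor (age = 44)
  5. Frank Wilson (age = 27)

First: Mia Wilson

Mia Wilson


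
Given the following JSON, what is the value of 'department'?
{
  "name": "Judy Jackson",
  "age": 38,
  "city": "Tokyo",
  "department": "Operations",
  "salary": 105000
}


Looking up field 'department'
Value: Operations

Operations


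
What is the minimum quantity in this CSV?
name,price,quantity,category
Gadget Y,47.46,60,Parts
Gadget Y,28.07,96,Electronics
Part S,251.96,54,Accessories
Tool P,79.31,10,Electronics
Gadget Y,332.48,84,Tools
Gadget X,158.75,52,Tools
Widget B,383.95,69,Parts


Computing minimum quantity:
Values: [60, 96, 54, 10, 84, 52, 69]
Min = 10

10


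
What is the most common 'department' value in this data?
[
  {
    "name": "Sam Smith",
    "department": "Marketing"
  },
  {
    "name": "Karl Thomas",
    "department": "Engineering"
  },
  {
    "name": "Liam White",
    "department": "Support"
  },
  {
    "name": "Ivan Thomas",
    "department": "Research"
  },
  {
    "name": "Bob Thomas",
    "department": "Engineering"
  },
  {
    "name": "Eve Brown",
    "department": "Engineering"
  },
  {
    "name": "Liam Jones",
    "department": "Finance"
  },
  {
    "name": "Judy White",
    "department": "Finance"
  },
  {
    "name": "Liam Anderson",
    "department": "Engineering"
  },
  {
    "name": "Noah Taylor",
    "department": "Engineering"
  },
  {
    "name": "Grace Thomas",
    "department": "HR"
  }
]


Counting 'department' values across 11 records:

  Engineering: 5 #####
  Finance: 2 ##
  Marketing: 1 #
  Support: 1 #
  Research: 1 #
  HR: 1 #

Most common: Engineering (5 times)

Engineering (5 times)


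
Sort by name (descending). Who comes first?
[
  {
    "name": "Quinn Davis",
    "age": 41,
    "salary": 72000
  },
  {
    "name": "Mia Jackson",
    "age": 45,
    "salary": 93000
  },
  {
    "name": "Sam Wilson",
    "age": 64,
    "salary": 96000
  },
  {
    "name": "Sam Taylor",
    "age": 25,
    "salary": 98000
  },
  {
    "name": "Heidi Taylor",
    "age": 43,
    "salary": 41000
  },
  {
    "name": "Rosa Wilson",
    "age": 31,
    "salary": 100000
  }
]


Sort by: name (descending)

Sorted order:
  1. Sam Wilson (name = Sam Wilson)
  2. Sam Taylor (name = Sam Taylor)
  3. Rosa Wilson (name = Rosa Wilson)
  4. Quinn Davis (name = Quinn Davis)
  5. Mia Jackson (name = Mia Jackson)
  6. Heidi Taylor (name = Heidi Taylor)

First: Sam Wilson

Sam Wilson


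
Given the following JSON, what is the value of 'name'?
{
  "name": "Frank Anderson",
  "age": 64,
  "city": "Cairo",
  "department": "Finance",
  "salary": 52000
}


Looking up field 'name'
Value: Frank Anderson

Frank Anderson


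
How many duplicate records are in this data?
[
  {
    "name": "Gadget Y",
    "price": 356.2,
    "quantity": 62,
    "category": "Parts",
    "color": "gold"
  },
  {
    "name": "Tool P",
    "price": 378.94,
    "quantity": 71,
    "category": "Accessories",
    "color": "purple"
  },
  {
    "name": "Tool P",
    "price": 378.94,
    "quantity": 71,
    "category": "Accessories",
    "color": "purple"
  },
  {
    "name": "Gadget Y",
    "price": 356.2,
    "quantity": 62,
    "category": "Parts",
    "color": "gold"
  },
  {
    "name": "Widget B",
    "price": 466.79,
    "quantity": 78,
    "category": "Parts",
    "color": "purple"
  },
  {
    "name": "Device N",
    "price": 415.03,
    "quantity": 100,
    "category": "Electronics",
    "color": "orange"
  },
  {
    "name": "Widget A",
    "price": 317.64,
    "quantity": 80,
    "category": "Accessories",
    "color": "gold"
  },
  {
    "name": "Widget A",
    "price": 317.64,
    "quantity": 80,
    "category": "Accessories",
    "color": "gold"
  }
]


Checking 8 records for duplicates:

  Row 1: Gadget Y ($356.2, qty 62)
  Row 2: Tool P ($378.94, qty 71)
  Row 3: Tool P ($378.94, qty 71) <-- DUPLICATE
  Row 4: Gadget Y ($356.2, qty 62) <-- DUPLICATE
  Row 5: Widget B ($466.79, qty 78)
  Row 6: Device N ($415.03, qty 100)
  Row 7: Widget A ($317.64, qty 80)
  Row 8: Widget A ($317.64, qty 80) <-- DUPLICATE

Duplicates found: 3
Unique records: 5

3 duplicates, 5 unique


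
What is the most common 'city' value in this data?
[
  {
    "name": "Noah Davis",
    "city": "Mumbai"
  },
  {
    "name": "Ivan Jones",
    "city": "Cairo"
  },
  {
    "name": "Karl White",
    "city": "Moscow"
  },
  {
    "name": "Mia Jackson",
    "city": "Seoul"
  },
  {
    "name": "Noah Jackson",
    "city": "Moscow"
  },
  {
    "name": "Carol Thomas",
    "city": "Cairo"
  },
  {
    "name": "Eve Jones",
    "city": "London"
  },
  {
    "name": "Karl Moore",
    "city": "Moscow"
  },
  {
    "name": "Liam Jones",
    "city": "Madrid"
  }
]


Counting 'city' values across 9 records:

  Moscow: 3 ###
  Cairo: 2 ##
  Mumbai: 1 #
  Seoul: 1 #
  London: 1 #
  Madrid: 1 #

Most common: Moscow (3 times)

Moscow (3 times)


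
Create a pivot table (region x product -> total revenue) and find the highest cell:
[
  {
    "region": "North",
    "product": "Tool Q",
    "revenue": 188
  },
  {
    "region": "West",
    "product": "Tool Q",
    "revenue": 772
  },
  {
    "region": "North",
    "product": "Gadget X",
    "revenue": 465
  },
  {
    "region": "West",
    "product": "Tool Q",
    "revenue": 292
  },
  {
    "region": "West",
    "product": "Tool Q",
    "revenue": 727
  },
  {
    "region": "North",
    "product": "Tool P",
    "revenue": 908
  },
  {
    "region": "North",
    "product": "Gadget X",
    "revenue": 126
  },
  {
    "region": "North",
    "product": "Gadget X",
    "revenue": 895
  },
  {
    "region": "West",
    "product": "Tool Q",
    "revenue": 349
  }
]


Pivot: region (rows) x product (columns) -> total revenue

     Gadget X      Tool P        Tool Q      
North         1486           908           188  
West             0             0          2140  

Highest: West / Tool Q = $2140

West / Tool Q = $2140


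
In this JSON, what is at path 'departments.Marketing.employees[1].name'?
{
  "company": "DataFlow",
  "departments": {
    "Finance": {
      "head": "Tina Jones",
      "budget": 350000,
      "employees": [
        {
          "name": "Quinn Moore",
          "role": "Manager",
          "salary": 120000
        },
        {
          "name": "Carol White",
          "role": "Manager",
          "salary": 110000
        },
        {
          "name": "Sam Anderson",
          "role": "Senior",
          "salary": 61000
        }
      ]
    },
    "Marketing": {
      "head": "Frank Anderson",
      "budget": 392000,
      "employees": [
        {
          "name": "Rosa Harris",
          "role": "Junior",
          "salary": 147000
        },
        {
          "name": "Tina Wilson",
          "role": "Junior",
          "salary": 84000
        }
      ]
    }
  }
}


Path: departments.Marketing.employees[1].name

Navigate:
  -> departments
  -> Marketing
  -> employees[1].name = 'Tina Wilson'

Tina Wilson


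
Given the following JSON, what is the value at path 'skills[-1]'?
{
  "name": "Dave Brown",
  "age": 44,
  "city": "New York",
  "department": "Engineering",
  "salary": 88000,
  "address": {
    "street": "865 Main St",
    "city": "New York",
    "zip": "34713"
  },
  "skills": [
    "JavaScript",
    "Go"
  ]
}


Query: skills[-1]
Path: skills -> last element
Value: Go

Go


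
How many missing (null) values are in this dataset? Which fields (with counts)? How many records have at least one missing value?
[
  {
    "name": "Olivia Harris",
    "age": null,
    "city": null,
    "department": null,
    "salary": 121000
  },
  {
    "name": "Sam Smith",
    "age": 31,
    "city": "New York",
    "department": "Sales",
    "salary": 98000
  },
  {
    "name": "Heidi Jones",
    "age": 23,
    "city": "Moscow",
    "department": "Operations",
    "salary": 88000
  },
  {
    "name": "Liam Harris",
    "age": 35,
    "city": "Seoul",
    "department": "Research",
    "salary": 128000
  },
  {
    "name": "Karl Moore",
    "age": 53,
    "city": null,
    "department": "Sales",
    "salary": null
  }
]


Checking for missing (null) values in 5 records:

  Olivia Harris: age, city, department
  Sam Smith: complete
  Heidi Jones: complete
  Liam Harris: complete
  Karl Moore: city, salary

Per field:
  name: 0 missing
  age: 1 missing
  city: 2 missing
  department: 1 missing
  salary: 1 missing

Total missing values: 5
Records with any missing: 2

5 missing values (age: 1, city: 2, department: 1, salary: 1); 2 incomplete records
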